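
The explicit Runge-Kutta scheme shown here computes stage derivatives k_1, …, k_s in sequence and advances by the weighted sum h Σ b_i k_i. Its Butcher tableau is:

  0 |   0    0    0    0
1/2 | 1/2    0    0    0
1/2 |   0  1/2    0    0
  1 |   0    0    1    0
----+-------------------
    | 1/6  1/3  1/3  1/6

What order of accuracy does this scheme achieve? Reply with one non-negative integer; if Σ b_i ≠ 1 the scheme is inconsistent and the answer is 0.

4

b = (1/6, 1/3, 1/3, 1/6)
c = (0, 1/2, 1/2, 1)
Ac = (0, 0, 1/4, 1/2)
Σ b_i: 1/6·1 + 1/3·1 + 1/3·1 + 1/6·1 = 1 ✓
b·c: 1/3·1/2 + 1/3·1/2 + 1/6·1 = 1/2 ✓
b·c²: 1/3·1/4 + 1/3·1/4 + 1/6·1 = 1/3 ✓
b·Ac: 1/3·1/4 + 1/6·1/2 = 1/6 ✓
b·c³: 1/3·1/8 + 1/3·1/8 + 1/6·1 = 1/4 ✓
b·(c∘Ac): 1/3·1/8 + 1/6·1/2 = 1/8 ✓
b·Ac²: 1/3·1/8 + 1/6·1/4 = 1/12 ✓
b·A²c: 1/6·1/4 = 1/24 ✓; 4 stages ⇒ order 4.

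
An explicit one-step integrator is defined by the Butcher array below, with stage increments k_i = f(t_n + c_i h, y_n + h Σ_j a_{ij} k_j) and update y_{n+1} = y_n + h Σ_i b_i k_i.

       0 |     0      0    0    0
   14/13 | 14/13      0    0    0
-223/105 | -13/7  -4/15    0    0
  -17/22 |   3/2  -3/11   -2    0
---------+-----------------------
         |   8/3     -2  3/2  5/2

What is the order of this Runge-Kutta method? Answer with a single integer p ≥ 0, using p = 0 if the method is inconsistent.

b = (8/3, -2, 3/2, 5/2)
c = (0, 14/13, -223/105, -17/22)
Ac = (0, 0, -56/195, 59368/15015)
Σ b_i: 8/3·1 + (-2)·1 + 3/2·1 + 5/2·1 = 14/3 ≠ 1 ⇒ order 0.

0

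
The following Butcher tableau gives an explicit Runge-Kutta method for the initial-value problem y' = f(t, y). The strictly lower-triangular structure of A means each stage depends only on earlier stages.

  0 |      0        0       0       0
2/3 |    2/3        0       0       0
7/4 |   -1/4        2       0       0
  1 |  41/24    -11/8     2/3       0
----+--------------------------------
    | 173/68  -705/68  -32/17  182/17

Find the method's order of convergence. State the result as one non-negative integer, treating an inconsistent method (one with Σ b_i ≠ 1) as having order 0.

b = (173/68, -705/68, -32/17, 182/17)
c = (0, 2/3, 7/4, 1)
Ac = (0, 0, 4/3, 1/4)
Σ b_i: 173/68·1 + (-705/68)·1 + (-32/17)·1 + 182/17·1 = 1 ✓
b·c: (-705/68)·2/3 + (-32/17)·7/4 + 182/17·1 = 1/2 ✓
b·c²: (-705/68)·4/9 + (-32/17)·49/16 + 182/17·1 = 1/3 ✓
b·Ac: (-32/17)·4/3 + 182/17·1/4 = 1/6 ✓
b·c³: (-705/68)·8/27 + (-32/17)·343/64 + 182/17·1 = -751/306 ≠ 1/4 ⇒ order 3.
b·(c∘Ac): (-32/17)·7/3 + 182/17·1/4 = -175/102 ≠ 1/8
b·Ac²: (-32/17)·8/9 + 182/17·103/72 = 2783/204 ≠ 1/12
b·A²c: 182/17·8/9 = 1456/153 ≠ 1/24

3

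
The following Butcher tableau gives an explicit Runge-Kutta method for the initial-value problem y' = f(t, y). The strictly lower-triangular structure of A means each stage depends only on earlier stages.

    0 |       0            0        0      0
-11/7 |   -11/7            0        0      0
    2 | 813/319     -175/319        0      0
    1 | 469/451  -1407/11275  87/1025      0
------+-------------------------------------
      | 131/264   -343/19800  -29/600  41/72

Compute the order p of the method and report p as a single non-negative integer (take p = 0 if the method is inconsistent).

4

b = (131/264, -343/19800, -29/600, 41/72)
c = (0, -11/7, 2, 1)
Ac = (0, 0, 25/29, 15/41)
Σ b_i: 131/264·1 + (-343/19800)·1 + (-29/600)·1 + 41/72·1 = 1 ✓
b·c: (-343/19800)·(-11/7) + (-29/600)·2 + 41/72·1 = 1/2 ✓
b·c²: (-343/19800)·121/49 + (-29/600)·4 + 41/72·1 = 1/3 ✓
b·Ac: (-29/600)·25/29 + 41/72·15/41 = 1/6 ✓
b·c³: (-343/19800)·(-1331/343) + (-29/600)·8 + 41/72·1 = 1/4 ✓
b·(c∘Ac): (-29/600)·50/29 + 41/72·15/41 = 1/8 ✓
b·Ac²: (-29/600)·(-275/203) + 41/72·9/287 = 1/12 ✓
b·A²c: 41/72·3/41 = 1/24 ✓; 4 stages ⇒ order 4.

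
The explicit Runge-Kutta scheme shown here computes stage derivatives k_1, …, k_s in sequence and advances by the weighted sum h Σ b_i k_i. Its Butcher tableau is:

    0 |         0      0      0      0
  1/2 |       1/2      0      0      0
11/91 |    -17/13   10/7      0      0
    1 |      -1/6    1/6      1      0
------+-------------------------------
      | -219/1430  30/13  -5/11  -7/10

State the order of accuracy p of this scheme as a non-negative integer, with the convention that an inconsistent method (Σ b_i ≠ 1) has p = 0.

b = (-219/1430, 30/13, -5/11, -7/10)
c = (0, 1/2, 11/91, 1)
Ac = (0, 0, 5/7, 223/1092)
Σ b_i: (-219/1430)·1 + 30/13·1 + (-5/11)·1 + (-7/10)·1 = 1 ✓
b·c: 30/13·1/2 + (-5/11)·11/91 + (-7/10)·1 = 363/910 ≠ 1/2 ⇒ order 1.

1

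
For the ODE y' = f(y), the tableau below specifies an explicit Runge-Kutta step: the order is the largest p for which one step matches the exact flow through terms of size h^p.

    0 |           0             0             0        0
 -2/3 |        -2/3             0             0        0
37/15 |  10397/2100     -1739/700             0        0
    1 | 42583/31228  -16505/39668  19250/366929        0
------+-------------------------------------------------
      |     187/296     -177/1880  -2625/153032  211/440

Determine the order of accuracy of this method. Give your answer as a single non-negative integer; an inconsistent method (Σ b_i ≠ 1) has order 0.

4

b = (187/296, -177/1880, -2625/153032, 211/440)
c = (0, -2/3, 37/15, 1)
Ac = (0, 0, 1739/1050, 515/1266)
Σ b_i: 187/296·1 + (-177/1880)·1 + (-2625/153032)·1 + 211/440·1 = 1 ✓
b·c: (-177/1880)·(-2/3) + (-2625/153032)·37/15 + 211/440·1 = 1/2 ✓
b·c²: (-177/1880)·4/9 + (-2625/153032)·1369/225 + 211/440·1 = 1/3 ✓
b·Ac: (-2625/153032)·1739/1050 + 211/440·515/1266 = 1/6 ✓
b·c³: (-177/1880)·(-8/27) + (-2625/153032)·50653/3375 + 211/440·1 = 1/4 ✓
b·(c∘Ac): (-2625/153032)·64343/15750 + 211/440·515/1266 = 1/8 ✓
b·Ac²: (-2625/153032)·(-1739/1575) + 211/440·85/633 = 1/12 ✓
b·A²c: 211/440·55/633 = 1/24 ✓; 4 stages ⇒ order 4.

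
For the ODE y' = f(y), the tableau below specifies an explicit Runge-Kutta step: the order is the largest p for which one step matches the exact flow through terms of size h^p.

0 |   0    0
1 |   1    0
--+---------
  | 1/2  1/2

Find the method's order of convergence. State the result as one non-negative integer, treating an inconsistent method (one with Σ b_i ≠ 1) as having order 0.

b = (1/2, 1/2)
c = (0, 1)
Σ b_i: 1/2·1 + 1/2·1 = 1 ✓
b·c: 1/2·1 = 1/2 ✓; 2 stages ⇒ order 2.

2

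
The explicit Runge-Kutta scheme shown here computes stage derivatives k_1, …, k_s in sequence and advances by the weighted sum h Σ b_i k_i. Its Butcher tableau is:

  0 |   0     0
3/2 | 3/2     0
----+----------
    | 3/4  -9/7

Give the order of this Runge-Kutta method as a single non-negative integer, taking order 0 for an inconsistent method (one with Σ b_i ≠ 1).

b = (3/4, -9/7)
c = (0, 3/2)
Σ b_i: 3/4·1 + (-9/7)·1 = -15/28 ≠ 1 ⇒ order 0.

0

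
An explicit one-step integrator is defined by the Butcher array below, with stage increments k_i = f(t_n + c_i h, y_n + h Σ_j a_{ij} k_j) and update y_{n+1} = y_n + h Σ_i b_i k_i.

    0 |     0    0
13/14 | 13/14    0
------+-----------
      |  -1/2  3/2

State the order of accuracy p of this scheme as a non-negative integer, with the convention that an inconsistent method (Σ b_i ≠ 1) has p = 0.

1

b = (-1/2, 3/2)
c = (0, 13/14)
Σ b_i: (-1/2)·1 + 3/2·1 = 1 ✓
b·c: 3/2·13/14 = 39/28 ≠ 1/2 ⇒ order 1.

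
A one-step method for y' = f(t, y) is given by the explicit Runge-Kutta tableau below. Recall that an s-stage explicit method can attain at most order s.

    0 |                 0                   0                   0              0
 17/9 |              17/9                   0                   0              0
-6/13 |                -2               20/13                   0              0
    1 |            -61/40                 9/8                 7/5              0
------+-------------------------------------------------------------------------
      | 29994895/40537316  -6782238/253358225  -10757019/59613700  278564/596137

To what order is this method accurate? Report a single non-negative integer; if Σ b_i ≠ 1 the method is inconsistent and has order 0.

3

b = (29994895/40537316, -6782238/253358225, -10757019/59613700, 278564/596137)
c = (0, 17/9, -6/13, 1)
Ac = (0, 0, 340/117, 769/520)
Σ b_i: 29994895/40537316·1 + (-6782238/253358225)·1 + (-10757019/59613700)·1 + 278564/596137·1 = 1 ✓
b·c: (-6782238/253358225)·17/9 + (-10757019/59613700)·(-6/13) + 278564/596137·1 = 1/2 ✓
b·c²: (-6782238/253358225)·289/81 + (-10757019/59613700)·36/169 + 278564/596137·1 = 1/3 ✓
b·Ac: (-10757019/59613700)·340/117 + 278564/596137·769/520 = 1/6 ✓
b·c³: (-6782238/253358225)·4913/729 + (-10757019/59613700)·(-216/2197) + 278564/596137·1 = 63738656/209244087 ≠ 1/4 ⇒ order 3.
b·(c∘Ac): (-10757019/59613700)·(-680/507) + 278564/596137·769/520 = 5562289/5961370 ≠ 1/8
b·Ac²: (-10757019/59613700)·5780/1053 + 278564/596137·262349/60840 = 428738357/418488174 ≠ 1/12
b·A²c: 278564/596137·476/117 = 10199728/5365233 ≠ 1/24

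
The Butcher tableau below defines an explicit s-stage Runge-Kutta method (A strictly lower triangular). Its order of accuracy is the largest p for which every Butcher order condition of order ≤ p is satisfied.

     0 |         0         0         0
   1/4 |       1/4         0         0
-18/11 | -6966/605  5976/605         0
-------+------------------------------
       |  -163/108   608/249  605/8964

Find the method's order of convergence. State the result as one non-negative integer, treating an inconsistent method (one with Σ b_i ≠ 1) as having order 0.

b = (-163/108, 608/249, 605/8964)
c = (0, 1/4, -18/11)
Ac = (0, 0, 1494/605)
Σ b_i: (-163/108)·1 + 608/249·1 + 605/8964·1 = 1 ✓
b·c: 608/249·1/4 + 605/8964·(-18/11) = 1/2 ✓
b·c²: 608/249·1/16 + 605/8964·324/121 = 1/3 ✓
b·Ac: 605/8964·1494/605 = 1/6 ✓; 3 stages ⇒ order 3.

3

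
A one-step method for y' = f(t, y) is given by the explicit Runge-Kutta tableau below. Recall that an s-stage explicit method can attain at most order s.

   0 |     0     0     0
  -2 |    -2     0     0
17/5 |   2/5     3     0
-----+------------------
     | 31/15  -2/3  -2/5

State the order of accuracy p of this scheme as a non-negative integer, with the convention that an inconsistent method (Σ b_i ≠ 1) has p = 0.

1

b = (31/15, -2/3, -2/5)
c = (0, -2, 17/5)
Ac = (0, 0, -6)
Σ b_i: 31/15·1 + (-2/3)·1 + (-2/5)·1 = 1 ✓
b·c: (-2/3)·(-2) + (-2/5)·17/5 = -2/75 ≠ 1/2 ⇒ order 1.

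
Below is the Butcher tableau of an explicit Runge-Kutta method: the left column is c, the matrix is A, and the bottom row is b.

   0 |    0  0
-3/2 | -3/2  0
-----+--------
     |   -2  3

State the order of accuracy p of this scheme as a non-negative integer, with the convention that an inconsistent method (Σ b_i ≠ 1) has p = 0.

1

b = (-2, 3)
c = (0, -3/2)
Σ b_i: (-2)·1 + 3·1 = 1 ✓
b·c: 3·(-3/2) = -9/2 ≠ 1/2 ⇒ order 1.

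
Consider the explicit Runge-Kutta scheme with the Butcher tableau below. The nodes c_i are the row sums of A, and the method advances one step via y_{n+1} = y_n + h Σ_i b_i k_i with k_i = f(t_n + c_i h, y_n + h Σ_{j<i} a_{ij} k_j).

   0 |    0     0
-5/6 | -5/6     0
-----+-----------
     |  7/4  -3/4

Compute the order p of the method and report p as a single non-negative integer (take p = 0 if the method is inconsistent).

b = (7/4, -3/4)
c = (0, -5/6)
Σ b_i: 7/4·1 + (-3/4)·1 = 1 ✓
b·c: (-3/4)·(-5/6) = 5/8 ≠ 1/2 ⇒ order 1.

1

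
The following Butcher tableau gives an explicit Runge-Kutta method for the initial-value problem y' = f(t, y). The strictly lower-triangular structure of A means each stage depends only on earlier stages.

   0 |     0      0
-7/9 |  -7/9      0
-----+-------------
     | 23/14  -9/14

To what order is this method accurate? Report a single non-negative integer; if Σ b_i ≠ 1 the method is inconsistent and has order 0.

b = (23/14, -9/14)
c = (0, -7/9)
Σ b_i: 23/14·1 + (-9/14)·1 = 1 ✓
b·c: (-9/14)·(-7/9) = 1/2 ✓; 2 stages ⇒ order 2.

2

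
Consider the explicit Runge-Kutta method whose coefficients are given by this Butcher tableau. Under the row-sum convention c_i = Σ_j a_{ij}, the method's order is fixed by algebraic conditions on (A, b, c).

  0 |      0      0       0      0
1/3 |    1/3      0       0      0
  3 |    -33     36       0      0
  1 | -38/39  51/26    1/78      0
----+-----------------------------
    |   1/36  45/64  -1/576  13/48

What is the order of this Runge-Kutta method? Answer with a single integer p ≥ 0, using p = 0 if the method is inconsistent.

4

b = (1/36, 45/64, -1/576, 13/48)
c = (0, 1/3, 3, 1)
Ac = (0, 0, 12, 9/13)
Σ b_i: 1/36·1 + 45/64·1 + (-1/576)·1 + 13/48·1 = 1 ✓
b·c: 45/64·1/3 + (-1/576)·3 + 13/48·1 = 1/2 ✓
b·c²: 45/64·1/9 + (-1/576)·9 + 13/48·1 = 1/3 ✓
b·Ac: (-1/576)·12 + 13/48·9/13 = 1/6 ✓
b·c³: 45/64·1/27 + (-1/576)·27 + 13/48·1 = 1/4 ✓
b·(c∘Ac): (-1/576)·36 + 13/48·9/13 = 1/8 ✓
b·Ac²: (-1/576)·4 + 13/48·1/3 = 1/12 ✓
b·A²c: 13/48·2/13 = 1/24 ✓; 4 stages ⇒ order 4.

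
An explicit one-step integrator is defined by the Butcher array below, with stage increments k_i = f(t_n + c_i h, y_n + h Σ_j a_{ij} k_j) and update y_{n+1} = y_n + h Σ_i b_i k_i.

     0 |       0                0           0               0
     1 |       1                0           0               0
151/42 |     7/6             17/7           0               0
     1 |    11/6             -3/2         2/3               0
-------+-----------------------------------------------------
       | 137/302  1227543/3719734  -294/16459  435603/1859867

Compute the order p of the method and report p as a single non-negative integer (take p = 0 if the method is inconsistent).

b = (137/302, 1227543/3719734, -294/16459, 435603/1859867)
c = (0, 1, 151/42, 1)
Ac = (0, 0, 17/7, 113/126)
Σ b_i: 137/302·1 + 1227543/3719734·1 + (-294/16459)·1 + 435603/1859867·1 = 1 ✓
b·c: 1227543/3719734·1 + (-294/16459)·151/42 + 435603/1859867·1 = 1/2 ✓
b·c²: 1227543/3719734·1 + (-294/16459)·22801/1764 + 435603/1859867·1 = 1/3 ✓
b·Ac: (-294/16459)·17/7 + 435603/1859867·113/126 = 1/6 ✓
b·c³: 1227543/3719734·1 + (-294/16459)·3442951/74088 + 435603/1859867·1 = -67/252 ≠ 1/4 ⇒ order 3.
b·(c∘Ac): (-294/16459)·2567/294 + 435603/1859867·113/126 = 49/906 ≠ 1/8
b·Ac²: (-294/16459)·17/7 + 435603/1859867·9416/1323 = 11558/7119 ≠ 1/12
b·A²c: 435603/1859867·34/21 = 705262/1859867 ≠ 1/24

3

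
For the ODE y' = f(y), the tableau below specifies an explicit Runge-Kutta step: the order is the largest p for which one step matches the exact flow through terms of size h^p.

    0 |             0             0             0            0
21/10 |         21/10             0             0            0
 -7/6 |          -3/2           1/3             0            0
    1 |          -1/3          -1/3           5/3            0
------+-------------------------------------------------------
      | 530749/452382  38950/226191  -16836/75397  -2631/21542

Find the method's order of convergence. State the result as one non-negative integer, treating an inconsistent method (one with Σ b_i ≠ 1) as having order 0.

b = (530749/452382, 38950/226191, -16836/75397, -2631/21542)
c = (0, 21/10, -7/6, 1)
Ac = (0, 0, 7/10, -119/45)
Σ b_i: 530749/452382·1 + 38950/226191·1 + (-16836/75397)·1 + (-2631/21542)·1 = 1 ✓
b·c: 38950/226191·21/10 + (-16836/75397)·(-7/6) + (-2631/21542)·1 = 1/2 ✓
b·c²: 38950/226191·441/100 + (-16836/75397)·49/36 + (-2631/21542)·1 = 1/3 ✓
b·Ac: (-16836/75397)·7/10 + (-2631/21542)·(-119/45) = 1/6 ✓
b·c³: 38950/226191·9261/1000 + (-16836/75397)·(-343/216) + (-2631/21542)·1 = 3542531/1938780 ≠ 1/4 ⇒ order 3.
b·(c∘Ac): (-16836/75397)·(-49/60) + (-2631/21542)·(-119/45) = 163289/323130 ≠ 1/8
b·Ac²: (-16836/75397)·147/100 + (-2631/21542)·539/675 = -412741/969390 ≠ 1/12
b·A²c: (-2631/21542)·7/6 = -6139/43084 ≠ 1/24

3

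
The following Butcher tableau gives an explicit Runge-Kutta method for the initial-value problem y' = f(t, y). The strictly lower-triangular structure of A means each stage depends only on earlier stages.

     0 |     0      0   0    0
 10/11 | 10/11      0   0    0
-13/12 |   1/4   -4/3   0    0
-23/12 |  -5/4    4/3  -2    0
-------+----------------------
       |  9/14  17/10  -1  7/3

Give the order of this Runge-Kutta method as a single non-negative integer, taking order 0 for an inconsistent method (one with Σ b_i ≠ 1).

0

b = (9/14, 17/10, -1, 7/3)
c = (0, 10/11, -13/12, -23/12)
Ac = (0, 0, -40/33, 223/66)
Σ b_i: 9/14·1 + 17/10·1 + (-1)·1 + 7/3·1 = 386/105 ≠ 1 ⇒ order 0.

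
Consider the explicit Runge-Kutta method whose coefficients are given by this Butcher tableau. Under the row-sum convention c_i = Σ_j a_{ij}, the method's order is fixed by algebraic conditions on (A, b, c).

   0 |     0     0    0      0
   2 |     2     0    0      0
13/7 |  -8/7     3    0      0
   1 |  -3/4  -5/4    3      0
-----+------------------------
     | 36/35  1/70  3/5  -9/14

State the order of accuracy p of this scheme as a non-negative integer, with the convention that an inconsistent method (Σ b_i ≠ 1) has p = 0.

2

b = (36/35, 1/70, 3/5, -9/14)
c = (0, 2, 13/7, 1)
Ac = (0, 0, 6, 43/14)
Σ b_i: 36/35·1 + 1/70·1 + 3/5·1 + (-9/14)·1 = 1 ✓
b·c: 1/70·2 + 3/5·13/7 + (-9/14)·1 = 1/2 ✓
b·c²: 1/70·4 + 3/5·169/49 + (-9/14)·1 = 727/490 ≠ 1/3 ⇒ order 2.
b·Ac: 3/5·6 + (-9/14)·43/14 = 1593/980 ≠ 1/6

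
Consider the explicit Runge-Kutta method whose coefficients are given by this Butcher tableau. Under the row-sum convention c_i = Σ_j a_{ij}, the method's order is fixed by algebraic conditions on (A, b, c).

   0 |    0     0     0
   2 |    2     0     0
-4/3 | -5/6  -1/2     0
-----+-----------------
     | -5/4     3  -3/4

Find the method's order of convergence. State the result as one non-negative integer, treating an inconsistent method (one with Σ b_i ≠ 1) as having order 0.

1

b = (-5/4, 3, -3/4)
c = (0, 2, -4/3)
Ac = (0, 0, -1)
Σ b_i: (-5/4)·1 + 3·1 + (-3/4)·1 = 1 ✓
b·c: 3·2 + (-3/4)·(-4/3) = 7 ≠ 1/2 ⇒ order 1.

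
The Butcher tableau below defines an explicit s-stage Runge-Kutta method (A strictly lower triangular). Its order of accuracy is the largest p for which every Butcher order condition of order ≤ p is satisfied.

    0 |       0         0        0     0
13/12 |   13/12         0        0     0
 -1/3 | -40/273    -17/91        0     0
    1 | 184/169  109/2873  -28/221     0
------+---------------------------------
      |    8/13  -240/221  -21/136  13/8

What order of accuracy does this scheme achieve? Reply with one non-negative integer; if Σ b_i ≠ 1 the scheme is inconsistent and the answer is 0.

b = (8/13, -240/221, -21/136, 13/8)
c = (0, 13/12, -1/3, 1)
Ac = (0, 0, -17/84, 1/12)
Σ b_i: 8/13·1 + (-240/221)·1 + (-21/136)·1 + 13/8·1 = 1 ✓
b·c: (-240/221)·13/12 + (-21/136)·(-1/3) + 13/8·1 = 1/2 ✓
b·c²: (-240/221)·169/144 + (-21/136)·1/9 + 13/8·1 = 1/3 ✓
b·Ac: (-21/136)·(-17/84) + 13/8·1/12 = 1/6 ✓
b·c³: (-240/221)·2197/1728 + (-21/136)·(-1/27) + 13/8·1 = 1/4 ✓
b·(c∘Ac): (-21/136)·17/252 + 13/8·1/12 = 1/8 ✓
b·Ac²: (-21/136)·(-221/1008) + 13/8·19/624 = 1/12 ✓
b·A²c: 13/8·1/39 = 1/24 ✓; 4 stages ⇒ order 4.

4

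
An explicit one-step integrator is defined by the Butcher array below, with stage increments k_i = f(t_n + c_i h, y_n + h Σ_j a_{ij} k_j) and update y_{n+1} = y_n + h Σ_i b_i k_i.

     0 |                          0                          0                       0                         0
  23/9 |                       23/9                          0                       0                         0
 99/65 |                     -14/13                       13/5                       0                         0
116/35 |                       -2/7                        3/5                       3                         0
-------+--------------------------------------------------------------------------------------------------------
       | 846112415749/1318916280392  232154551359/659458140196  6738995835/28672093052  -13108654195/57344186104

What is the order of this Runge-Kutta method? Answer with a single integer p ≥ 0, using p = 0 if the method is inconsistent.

3

b = (846112415749/1318916280392, 232154551359/659458140196, 6738995835/28672093052, -13108654195/57344186104)
c = (0, 23/9, 99/65, 116/35)
Ac = (0, 0, 299/45, 238/39)
Σ b_i: 846112415749/1318916280392·1 + 232154551359/659458140196·1 + 6738995835/28672093052·1 + (-13108654195/57344186104)·1 = 1 ✓
b·c: 232154551359/659458140196·23/9 + 6738995835/28672093052·99/65 + (-13108654195/57344186104)·116/35 = 1/2 ✓
b·c²: 232154551359/659458140196·529/81 + 6738995835/28672093052·9801/4225 + (-13108654195/57344186104)·13456/1225 = 1/3 ✓
b·Ac: 6738995835/28672093052·299/45 + (-13108654195/57344186104)·238/39 = 1/6 ✓
b·c³: 232154551359/659458140196·12167/729 + 6738995835/28672093052·970299/274625 + (-13108654195/57344186104)·1560896/42875 = -142327021294384/88059165785955 ≠ 1/4 ⇒ order 3.
b·(c∘Ac): 6738995835/28672093052·253/25 + (-13108654195/57344186104)·3944/195 = -965502437827/430081395780 ≠ 1/8
b·Ac²: 6738995835/28672093052·6877/405 + (-13108654195/57344186104)·1240886/114075 = 18924646958704/12579880826565 ≠ 1/12
b·A²c: (-13108654195/57344186104)·299/15 = -783897520861/172032558312 ≠ 1/24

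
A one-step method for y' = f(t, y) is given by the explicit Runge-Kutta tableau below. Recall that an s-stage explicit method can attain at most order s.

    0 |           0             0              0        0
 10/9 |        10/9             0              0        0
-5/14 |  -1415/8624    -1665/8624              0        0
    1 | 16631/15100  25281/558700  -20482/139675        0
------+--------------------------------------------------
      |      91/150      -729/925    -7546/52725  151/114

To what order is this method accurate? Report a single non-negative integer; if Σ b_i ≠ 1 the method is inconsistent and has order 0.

4

b = (91/150, -729/925, -7546/52725, 151/114)
c = (0, 10/9, -5/14, 1)
Ac = (0, 0, -925/4312, 31/302)
Σ b_i: 91/150·1 + (-729/925)·1 + (-7546/52725)·1 + 151/114·1 = 1 ✓
b·c: (-729/925)·10/9 + (-7546/52725)·(-5/14) + 151/114·1 = 1/2 ✓
b·c²: (-729/925)·100/81 + (-7546/52725)·25/196 + 151/114·1 = 1/3 ✓
b·Ac: (-7546/52725)·(-925/4312) + 151/114·31/302 = 1/6 ✓
b·c³: (-729/925)·1000/729 + (-7546/52725)·(-125/2744) + 151/114·1 = 1/4 ✓
b·(c∘Ac): (-7546/52725)·4625/60368 + 151/114·31/302 = 1/8 ✓
b·Ac²: (-7546/52725)·(-4625/19404) + 151/114·101/2718 = 1/12 ✓
b·A²c: 151/114·19/604 = 1/24 ✓; 4 stages ⇒ order 4.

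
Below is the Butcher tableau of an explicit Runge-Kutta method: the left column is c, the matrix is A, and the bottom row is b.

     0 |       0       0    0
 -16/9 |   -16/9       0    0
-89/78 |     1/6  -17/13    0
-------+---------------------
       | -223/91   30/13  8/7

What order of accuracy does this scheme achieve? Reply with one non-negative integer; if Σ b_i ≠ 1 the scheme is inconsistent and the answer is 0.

b = (-223/91, 30/13, 8/7)
c = (0, -16/9, -89/78)
Ac = (0, 0, 272/117)
Σ b_i: (-223/91)·1 + 30/13·1 + 8/7·1 = 1 ✓
b·c: 30/13·(-16/9) + 8/7·(-89/78) = -492/91 ≠ 1/2 ⇒ order 1.

1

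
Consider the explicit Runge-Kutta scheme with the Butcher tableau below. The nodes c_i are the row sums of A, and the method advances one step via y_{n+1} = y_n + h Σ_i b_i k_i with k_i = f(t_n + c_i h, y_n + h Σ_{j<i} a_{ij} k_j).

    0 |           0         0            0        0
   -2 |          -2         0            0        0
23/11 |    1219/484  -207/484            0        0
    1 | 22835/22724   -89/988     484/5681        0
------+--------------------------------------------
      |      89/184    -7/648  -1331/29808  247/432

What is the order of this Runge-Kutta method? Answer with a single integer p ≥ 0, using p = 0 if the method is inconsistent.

4

b = (89/184, -7/648, -1331/29808, 247/432)
c = (0, -2, 23/11, 1)
Ac = (0, 0, 207/242, 177/494)
Σ b_i: 89/184·1 + (-7/648)·1 + (-1331/29808)·1 + 247/432·1 = 1 ✓
b·c: (-7/648)·(-2) + (-1331/29808)·23/11 + 247/432·1 = 1/2 ✓
b·c²: (-7/648)·4 + (-1331/29808)·529/121 + 247/432·1 = 1/3 ✓
b·Ac: (-1331/29808)·207/242 + 247/432·177/494 = 1/6 ✓
b·c³: (-7/648)·(-8) + (-1331/29808)·12167/1331 + 247/432·1 = 1/4 ✓
b·(c∘Ac): (-1331/29808)·4761/2662 + 247/432·177/494 = 1/8 ✓
b·Ac²: (-1331/29808)·(-207/121) + 247/432·3/247 = 1/12 ✓
b·A²c: 247/432·18/247 = 1/24 ✓; 4 stages ⇒ order 4.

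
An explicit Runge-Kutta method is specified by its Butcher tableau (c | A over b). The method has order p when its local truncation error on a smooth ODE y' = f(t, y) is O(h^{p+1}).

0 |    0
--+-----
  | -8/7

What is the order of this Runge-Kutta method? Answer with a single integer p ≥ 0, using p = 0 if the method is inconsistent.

b = (-8/7)
c = (0)
Σ b_i: (-8/7)·1 = -8/7 ≠ 1 ⇒ order 0.

0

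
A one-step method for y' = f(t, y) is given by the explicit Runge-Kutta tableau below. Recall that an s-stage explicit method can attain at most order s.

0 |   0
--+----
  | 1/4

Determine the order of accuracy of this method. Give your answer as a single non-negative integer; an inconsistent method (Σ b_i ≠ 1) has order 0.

b = (1/4)
c = (0)
Σ b_i: 1/4·1 = 1/4 ≠ 1 ⇒ order 0.

0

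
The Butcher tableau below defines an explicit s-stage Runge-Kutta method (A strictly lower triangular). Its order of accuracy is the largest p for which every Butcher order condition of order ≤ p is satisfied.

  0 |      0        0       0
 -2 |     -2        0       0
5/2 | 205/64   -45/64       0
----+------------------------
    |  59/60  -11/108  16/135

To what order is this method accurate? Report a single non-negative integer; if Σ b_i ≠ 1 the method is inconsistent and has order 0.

3

b = (59/60, -11/108, 16/135)
c = (0, -2, 5/2)
Ac = (0, 0, 45/32)
Σ b_i: 59/60·1 + (-11/108)·1 + 16/135·1 = 1 ✓
b·c: (-11/108)·(-2) + 16/135·5/2 = 1/2 ✓
b·c²: (-11/108)·4 + 16/135·25/4 = 1/3 ✓
b·Ac: 16/135·45/32 = 1/6 ✓; 3 stages ⇒ order 3.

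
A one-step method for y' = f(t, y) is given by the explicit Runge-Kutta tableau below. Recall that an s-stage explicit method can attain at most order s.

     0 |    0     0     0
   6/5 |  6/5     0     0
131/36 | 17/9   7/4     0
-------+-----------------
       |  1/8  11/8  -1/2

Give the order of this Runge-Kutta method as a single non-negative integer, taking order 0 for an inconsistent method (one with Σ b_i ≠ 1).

1

b = (1/8, 11/8, -1/2)
c = (0, 6/5, 131/36)
Ac = (0, 0, 21/10)
Σ b_i: 1/8·1 + 11/8·1 + (-1/2)·1 = 1 ✓
b·c: 11/8·6/5 + (-1/2)·131/36 = -61/360 ≠ 1/2 ⇒ order 1.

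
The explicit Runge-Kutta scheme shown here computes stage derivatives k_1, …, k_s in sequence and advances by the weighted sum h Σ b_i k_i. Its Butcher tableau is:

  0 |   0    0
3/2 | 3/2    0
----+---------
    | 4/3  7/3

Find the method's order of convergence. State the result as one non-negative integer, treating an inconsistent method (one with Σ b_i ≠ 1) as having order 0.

0

b = (4/3, 7/3)
c = (0, 3/2)
Σ b_i: 4/3·1 + 7/3·1 = 11/3 ≠ 1 ⇒ order 0.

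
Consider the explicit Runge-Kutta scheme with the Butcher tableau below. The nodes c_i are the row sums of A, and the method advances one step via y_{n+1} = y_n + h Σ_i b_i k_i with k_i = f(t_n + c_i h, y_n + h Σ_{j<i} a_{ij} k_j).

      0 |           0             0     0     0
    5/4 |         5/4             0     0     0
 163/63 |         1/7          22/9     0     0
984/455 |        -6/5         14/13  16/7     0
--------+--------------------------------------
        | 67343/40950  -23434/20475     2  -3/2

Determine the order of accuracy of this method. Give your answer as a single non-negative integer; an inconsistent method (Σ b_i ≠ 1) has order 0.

2

b = (67343/40950, -23434/20475, 2, -3/2)
c = (0, 5/4, 163/63, 984/455)
Ac = (0, 0, 55/18, 83243/11466)
Σ b_i: 67343/40950·1 + (-23434/20475)·1 + 2·1 + (-3/2)·1 = 1 ✓
b·c: (-23434/20475)·5/4 + 2·163/63 + (-3/2)·984/455 = 1/2 ✓
b·c²: (-23434/20475)·25/16 + 2·26569/3969 + (-3/2)·968256/207025 = 615013993/134152200 ≠ 1/3 ⇒ order 2.
b·Ac: 2·55/18 + (-3/2)·83243/11466 = -109589/22932 ≠ 1/6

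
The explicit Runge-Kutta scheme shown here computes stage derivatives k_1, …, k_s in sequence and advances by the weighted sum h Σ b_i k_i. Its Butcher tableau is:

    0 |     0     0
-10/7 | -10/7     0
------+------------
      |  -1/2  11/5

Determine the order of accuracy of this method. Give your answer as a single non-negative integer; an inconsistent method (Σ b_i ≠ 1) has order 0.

b = (-1/2, 11/5)
c = (0, -10/7)
Σ b_i: (-1/2)·1 + 11/5·1 = 17/10 ≠ 1 ⇒ order 0.

0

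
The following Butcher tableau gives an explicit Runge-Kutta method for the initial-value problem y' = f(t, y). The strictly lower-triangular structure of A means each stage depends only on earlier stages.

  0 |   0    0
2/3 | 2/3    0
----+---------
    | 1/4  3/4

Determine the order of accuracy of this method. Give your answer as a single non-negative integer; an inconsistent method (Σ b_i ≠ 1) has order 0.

b = (1/4, 3/4)
c = (0, 2/3)
Σ b_i: 1/4·1 + 3/4·1 = 1 ✓
b·c: 3/4·2/3 = 1/2 ✓; 2 stages ⇒ order 2.

2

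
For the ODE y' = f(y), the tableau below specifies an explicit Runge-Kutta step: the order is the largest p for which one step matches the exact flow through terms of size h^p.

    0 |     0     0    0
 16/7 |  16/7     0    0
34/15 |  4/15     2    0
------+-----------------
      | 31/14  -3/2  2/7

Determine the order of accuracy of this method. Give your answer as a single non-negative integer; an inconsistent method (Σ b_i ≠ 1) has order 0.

1

b = (31/14, -3/2, 2/7)
c = (0, 16/7, 34/15)
Ac = (0, 0, 32/7)
Σ b_i: 31/14·1 + (-3/2)·1 + 2/7·1 = 1 ✓
b·c: (-3/2)·16/7 + 2/7·34/15 = -292/105 ≠ 1/2 ⇒ order 1.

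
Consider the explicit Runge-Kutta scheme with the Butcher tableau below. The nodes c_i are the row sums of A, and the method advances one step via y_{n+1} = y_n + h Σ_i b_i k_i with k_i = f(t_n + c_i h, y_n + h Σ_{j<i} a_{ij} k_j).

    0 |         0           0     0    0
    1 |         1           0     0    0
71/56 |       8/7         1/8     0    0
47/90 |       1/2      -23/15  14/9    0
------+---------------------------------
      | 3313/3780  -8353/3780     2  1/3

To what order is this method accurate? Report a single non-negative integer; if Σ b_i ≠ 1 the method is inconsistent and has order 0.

b = (3313/3780, -8353/3780, 2, 1/3)
c = (0, 1, 71/56, 47/90)
Ac = (0, 0, 1/8, 79/180)
Σ b_i: 3313/3780·1 + (-8353/3780)·1 + 2·1 + 1/3·1 = 1 ✓
b·c: (-8353/3780)·1 + 2·71/56 + 1/3·47/90 = 1/2 ✓
b·c²: (-8353/3780)·1 + 2·5041/3136 + 1/3·2209/8100 = 10440443/9525600 ≠ 1/3 ⇒ order 2.
b·Ac: 2·1/8 + 1/3·79/180 = 107/270 ≠ 1/6

2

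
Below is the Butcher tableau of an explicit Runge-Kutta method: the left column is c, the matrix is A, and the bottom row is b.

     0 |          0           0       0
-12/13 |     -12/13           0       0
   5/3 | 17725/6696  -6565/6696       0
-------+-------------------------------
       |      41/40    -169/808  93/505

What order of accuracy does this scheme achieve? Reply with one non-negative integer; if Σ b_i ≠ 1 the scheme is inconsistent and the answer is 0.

3

b = (41/40, -169/808, 93/505)
c = (0, -12/13, 5/3)
Ac = (0, 0, 505/558)
Σ b_i: 41/40·1 + (-169/808)·1 + 93/505·1 = 1 ✓
b·c: (-169/808)·(-12/13) + 93/505·5/3 = 1/2 ✓
b·c²: (-169/808)·144/169 + 93/505·25/9 = 1/3 ✓
b·Ac: 93/505·505/558 = 1/6 ✓; 3 stages ⇒ order 3.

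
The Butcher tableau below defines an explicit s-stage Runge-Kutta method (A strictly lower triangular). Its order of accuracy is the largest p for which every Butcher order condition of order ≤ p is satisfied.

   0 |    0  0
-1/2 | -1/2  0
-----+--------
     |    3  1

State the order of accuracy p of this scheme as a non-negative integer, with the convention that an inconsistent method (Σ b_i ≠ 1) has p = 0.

b = (3, 1)
c = (0, -1/2)
Σ b_i: 3·1 + 1·1 = 4 ≠ 1 ⇒ order 0.

0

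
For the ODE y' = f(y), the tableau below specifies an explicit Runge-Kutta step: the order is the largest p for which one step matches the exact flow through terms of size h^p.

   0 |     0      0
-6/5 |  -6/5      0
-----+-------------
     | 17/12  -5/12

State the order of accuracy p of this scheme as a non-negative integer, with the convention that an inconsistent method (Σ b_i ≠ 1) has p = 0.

b = (17/12, -5/12)
c = (0, -6/5)
Σ b_i: 17/12·1 + (-5/12)·1 = 1 ✓
b·c: (-5/12)·(-6/5) = 1/2 ✓; 2 stages ⇒ order 2.

2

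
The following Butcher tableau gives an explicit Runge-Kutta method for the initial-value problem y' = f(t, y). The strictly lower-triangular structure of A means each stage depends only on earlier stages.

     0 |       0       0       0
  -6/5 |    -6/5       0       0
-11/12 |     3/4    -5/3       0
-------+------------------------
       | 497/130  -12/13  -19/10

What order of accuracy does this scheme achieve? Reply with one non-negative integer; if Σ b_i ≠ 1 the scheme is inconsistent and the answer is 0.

b = (497/130, -12/13, -19/10)
c = (0, -6/5, -11/12)
Ac = (0, 0, 2)
Σ b_i: 497/130·1 + (-12/13)·1 + (-19/10)·1 = 1 ✓
b·c: (-12/13)·(-6/5) + (-19/10)·(-11/12) = 889/312 ≠ 1/2 ⇒ order 1.

1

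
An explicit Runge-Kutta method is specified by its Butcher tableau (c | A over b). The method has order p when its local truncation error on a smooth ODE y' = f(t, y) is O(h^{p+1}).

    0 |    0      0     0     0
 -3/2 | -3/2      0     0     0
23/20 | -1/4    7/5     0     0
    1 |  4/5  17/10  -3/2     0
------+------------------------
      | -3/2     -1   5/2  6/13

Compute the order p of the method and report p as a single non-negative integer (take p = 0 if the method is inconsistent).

0

b = (-3/2, -1, 5/2, 6/13)
c = (0, -3/2, 23/20, 1)
Ac = (0, 0, -21/10, -171/40)
Σ b_i: (-3/2)·1 + (-1)·1 + 5/2·1 + 6/13·1 = 6/13 ≠ 1 ⇒ order 0.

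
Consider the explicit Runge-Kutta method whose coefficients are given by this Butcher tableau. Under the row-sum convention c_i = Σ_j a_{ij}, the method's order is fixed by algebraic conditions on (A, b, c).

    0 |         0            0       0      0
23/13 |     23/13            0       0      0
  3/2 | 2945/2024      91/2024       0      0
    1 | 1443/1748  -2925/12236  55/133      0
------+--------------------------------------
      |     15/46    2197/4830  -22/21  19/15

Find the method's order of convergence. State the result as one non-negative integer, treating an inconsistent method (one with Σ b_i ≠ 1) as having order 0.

b = (15/46, 2197/4830, -22/21, 19/15)
c = (0, 23/13, 3/2, 1)
Ac = (0, 0, 7/88, 15/76)
Σ b_i: 15/46·1 + 2197/4830·1 + (-22/21)·1 + 19/15·1 = 1 ✓
b·c: 2197/4830·23/13 + (-22/21)·3/2 + 19/15·1 = 1/2 ✓
b·c²: 2197/4830·529/169 + (-22/21)·9/4 + 19/15·1 = 1/3 ✓
b·Ac: (-22/21)·7/88 + 19/15·15/76 = 1/6 ✓
b·c³: 2197/4830·12167/2197 + (-22/21)·27/8 + 19/15·1 = 1/4 ✓
b·(c∘Ac): (-22/21)·21/176 + 19/15·15/76 = 1/8 ✓
b·Ac²: (-22/21)·161/1144 + 19/15·45/247 = 1/12 ✓
b·A²c: 19/15·5/152 = 1/24 ✓; 4 stages ⇒ order 4.

4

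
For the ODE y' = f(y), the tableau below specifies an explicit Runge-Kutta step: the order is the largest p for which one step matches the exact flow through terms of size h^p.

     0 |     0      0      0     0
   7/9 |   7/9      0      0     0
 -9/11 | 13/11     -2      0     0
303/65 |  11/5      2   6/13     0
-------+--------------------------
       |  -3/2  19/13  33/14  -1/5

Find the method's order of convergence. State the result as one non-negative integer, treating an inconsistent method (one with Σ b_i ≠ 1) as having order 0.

b = (-3/2, 19/13, 33/14, -1/5)
c = (0, 7/9, -9/11, 303/65)
Ac = (0, 0, -14/9, 1516/1287)
Σ b_i: (-3/2)·1 + 19/13·1 + 33/14·1 + (-1/5)·1 = 964/455 ≠ 1 ⇒ order 0.

0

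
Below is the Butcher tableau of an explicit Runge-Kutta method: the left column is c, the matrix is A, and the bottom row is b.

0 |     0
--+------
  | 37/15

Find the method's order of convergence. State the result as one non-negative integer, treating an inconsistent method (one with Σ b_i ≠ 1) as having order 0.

0

b = (37/15)
c = (0)
Σ b_i: 37/15·1 = 37/15 ≠ 1 ⇒ order 0.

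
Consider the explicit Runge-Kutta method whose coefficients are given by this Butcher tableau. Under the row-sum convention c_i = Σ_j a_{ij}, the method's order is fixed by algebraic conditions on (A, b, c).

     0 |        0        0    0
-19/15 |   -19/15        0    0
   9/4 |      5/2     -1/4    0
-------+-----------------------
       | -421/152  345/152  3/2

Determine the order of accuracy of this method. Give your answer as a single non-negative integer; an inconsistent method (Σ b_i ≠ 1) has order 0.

2

b = (-421/152, 345/152, 3/2)
c = (0, -19/15, 9/4)
Ac = (0, 0, 19/60)
Σ b_i: (-421/152)·1 + 345/152·1 + 3/2·1 = 1 ✓
b·c: 345/152·(-19/15) + 3/2·9/4 = 1/2 ✓
b·c²: 345/152·361/225 + 3/2·81/16 = 5393/480 ≠ 1/3 ⇒ order 2.
b·Ac: 3/2·19/60 = 19/40 ≠ 1/6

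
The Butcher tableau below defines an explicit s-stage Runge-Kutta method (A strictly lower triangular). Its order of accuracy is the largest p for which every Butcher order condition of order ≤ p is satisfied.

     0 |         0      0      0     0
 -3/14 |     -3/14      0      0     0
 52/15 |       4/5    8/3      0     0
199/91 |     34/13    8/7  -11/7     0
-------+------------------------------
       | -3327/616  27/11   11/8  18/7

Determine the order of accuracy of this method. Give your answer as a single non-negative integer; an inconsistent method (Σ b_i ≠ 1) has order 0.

b = (-3327/616, 27/11, 11/8, 18/7)
c = (0, -3/14, 52/15, 199/91)
Ac = (0, 0, -4/7, -4184/735)
Σ b_i: (-3327/616)·1 + 27/11·1 + 11/8·1 + 18/7·1 = 1 ✓
b·c: 27/11·(-3/14) + 11/8·52/15 + 18/7·199/91 = 1036748/105105 ≠ 1/2 ⇒ order 1.

1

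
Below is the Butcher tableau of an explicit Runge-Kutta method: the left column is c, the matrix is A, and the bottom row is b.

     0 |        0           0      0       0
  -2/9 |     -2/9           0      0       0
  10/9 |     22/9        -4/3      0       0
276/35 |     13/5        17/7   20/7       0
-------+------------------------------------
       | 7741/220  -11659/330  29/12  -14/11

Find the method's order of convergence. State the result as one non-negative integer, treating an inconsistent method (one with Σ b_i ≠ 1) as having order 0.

2

b = (7741/220, -11659/330, 29/12, -14/11)
c = (0, -2/9, 10/9, 276/35)
Ac = (0, 0, 8/27, 166/63)
Σ b_i: 7741/220·1 + (-11659/330)·1 + 29/12·1 + (-14/11)·1 = 1 ✓
b·c: (-11659/330)·(-2/9) + 29/12·10/9 + (-14/11)·276/35 = 1/2 ✓
b·c²: (-11659/330)·4/81 + 29/12·100/81 + (-14/11)·76176/1225 = -12147347/155925 ≠ 1/3 ⇒ order 2.
b·Ac: 29/12·8/27 + (-14/11)·166/63 = -2350/891 ≠ 1/6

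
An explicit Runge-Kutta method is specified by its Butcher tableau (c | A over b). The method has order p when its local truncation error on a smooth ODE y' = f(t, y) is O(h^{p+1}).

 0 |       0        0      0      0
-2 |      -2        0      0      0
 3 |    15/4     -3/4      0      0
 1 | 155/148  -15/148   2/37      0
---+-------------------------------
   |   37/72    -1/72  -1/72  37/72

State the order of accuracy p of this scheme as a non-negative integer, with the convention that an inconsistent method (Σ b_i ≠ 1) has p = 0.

b = (37/72, -1/72, -1/72, 37/72)
c = (0, -2, 3, 1)
Ac = (0, 0, 3/2, 27/74)
Σ b_i: 37/72·1 + (-1/72)·1 + (-1/72)·1 + 37/72·1 = 1 ✓
b·c: (-1/72)·(-2) + (-1/72)·3 + 37/72·1 = 1/2 ✓
b·c²: (-1/72)·4 + (-1/72)·9 + 37/72·1 = 1/3 ✓
b·Ac: (-1/72)·3/2 + 37/72·27/74 = 1/6 ✓
b·c³: (-1/72)·(-8) + (-1/72)·27 + 37/72·1 = 1/4 ✓
b·(c∘Ac): (-1/72)·9/2 + 37/72·27/74 = 1/8 ✓
b·Ac²: (-1/72)·(-3) + 37/72·3/37 = 1/12 ✓
b·A²c: 37/72·3/37 = 1/24 ✓; 4 stages ⇒ order 4.

4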